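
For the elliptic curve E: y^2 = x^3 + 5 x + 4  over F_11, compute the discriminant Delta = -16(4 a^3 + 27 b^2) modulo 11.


4 a^3 + 27 b^2 = 4*5^3 + 27*4^2 = 500 + 432 = 932
Delta = -16 * (932) = -14912
Delta mod 11 = 4

Delta = 4 (mod 11)


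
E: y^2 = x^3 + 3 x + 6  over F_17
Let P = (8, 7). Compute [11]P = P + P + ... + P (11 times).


k = 11 = 1011_2 (binary, LSB first: 1101)
Double-and-add from P = (8, 7):
  bit 0 = 1: acc = O + (8, 7) = (8, 7)
  bit 1 = 1: acc = (8, 7) + (10, 4) = (14, 2)
  bit 2 = 0: acc unchanged = (14, 2)
  bit 3 = 1: acc = (14, 2) + (15, 14) = (13, 10)

11P = (13, 10)


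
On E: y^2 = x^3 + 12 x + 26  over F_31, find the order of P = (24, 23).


Compute successive multiples of P until we hit O:
  1P = (24, 23)
  2P = (16, 6)
  3P = (27, 21)
  4P = (8, 18)
  5P = (6, 2)
  6P = (17, 11)
  7P = (29, 26)
  8P = (23, 21)
  ... (continuing to 37P)
  37P = O

ord(P) = 37


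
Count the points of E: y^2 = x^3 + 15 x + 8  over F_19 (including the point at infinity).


For each x in F_19, count y with y^2 = x^3 + 15 x + 8 mod 19:
  x = 1: RHS = 5, y in [9, 10]  -> 2 point(s)
  x = 3: RHS = 4, y in [2, 17]  -> 2 point(s)
  x = 7: RHS = 0, y in [0]  -> 1 point(s)
  x = 9: RHS = 17, y in [6, 13]  -> 2 point(s)
  x = 12: RHS = 16, y in [4, 15]  -> 2 point(s)
  x = 13: RHS = 6, y in [5, 14]  -> 2 point(s)
  x = 14: RHS = 17, y in [6, 13]  -> 2 point(s)
  x = 15: RHS = 17, y in [6, 13]  -> 2 point(s)
  x = 18: RHS = 11, y in [7, 12]  -> 2 point(s)
Affine points: 17. Add the point at infinity: total = 18.

#E(F_19) = 18


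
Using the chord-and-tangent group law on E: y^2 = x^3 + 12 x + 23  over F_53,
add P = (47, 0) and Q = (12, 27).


P != Q, so use the chord formula.
s = (y2 - y1) / (x2 - x1) = (27) / (18) mod 53 = 28
x3 = s^2 - x1 - x2 mod 53 = 28^2 - 47 - 12 = 36
y3 = s (x1 - x3) - y1 mod 53 = 28 * (47 - 36) - 0 = 43

P + Q = (36, 43)


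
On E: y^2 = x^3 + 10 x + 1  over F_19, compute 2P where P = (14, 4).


Doubling: s = (3 x1^2 + a) / (2 y1)
s = (3*14^2 + 10) / (2*4) mod 19 = 13
x3 = s^2 - 2 x1 mod 19 = 13^2 - 2*14 = 8
y3 = s (x1 - x3) - y1 mod 19 = 13 * (14 - 8) - 4 = 17

2P = (8, 17)


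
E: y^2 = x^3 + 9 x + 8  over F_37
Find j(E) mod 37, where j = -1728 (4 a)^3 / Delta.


Delta = -16(4 a^3 + 27 b^2) mod 37 = 29
-1728 * (4 a)^3 = -1728 * (4*9)^3 mod 37 = 26
j = 26 * 29^(-1) mod 37 = 6

j = 6 (mod 37)


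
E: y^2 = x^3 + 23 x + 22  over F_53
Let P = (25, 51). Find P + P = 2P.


Doubling: s = (3 x1^2 + a) / (2 y1)
s = (3*25^2 + 23) / (2*51) mod 53 = 29
x3 = s^2 - 2 x1 mod 53 = 29^2 - 2*25 = 49
y3 = s (x1 - x3) - y1 mod 53 = 29 * (25 - 49) - 51 = 48

2P = (49, 48)


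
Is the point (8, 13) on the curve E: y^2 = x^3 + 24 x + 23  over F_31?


Check whether y^2 = x^3 + 24 x + 23 (mod 31) for (x, y) = (8, 13).
LHS: y^2 = 13^2 mod 31 = 14
RHS: x^3 + 24 x + 23 = 8^3 + 24*8 + 23 mod 31 = 14
LHS = RHS

Yes, on the curve


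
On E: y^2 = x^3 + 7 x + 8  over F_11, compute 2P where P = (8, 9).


k = 2 = 10_2 (binary, LSB first: 01)
Double-and-add from P = (8, 9):
  bit 0 = 0: acc unchanged = O
  bit 1 = 1: acc = O + (4, 1) = (4, 1)

2P = (4, 1)


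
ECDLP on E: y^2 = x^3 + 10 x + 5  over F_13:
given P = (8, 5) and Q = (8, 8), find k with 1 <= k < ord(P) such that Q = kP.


Enumerate multiples of P until we hit Q = (8, 8):
  1P = (8, 5)
  2P = (1, 9)
  3P = (3, 7)
  4P = (11, 4)
  5P = (10, 0)
  6P = (11, 9)
  7P = (3, 6)
  8P = (1, 4)
  9P = (8, 8)
Match found at i = 9.

k = 9


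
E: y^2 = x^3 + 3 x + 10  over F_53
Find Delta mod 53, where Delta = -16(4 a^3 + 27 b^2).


4 a^3 + 27 b^2 = 4*3^3 + 27*10^2 = 108 + 2700 = 2808
Delta = -16 * (2808) = -44928
Delta mod 53 = 16

Delta = 16 (mod 53)


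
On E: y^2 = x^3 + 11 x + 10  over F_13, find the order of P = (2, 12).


Compute successive multiples of P until we hit O:
  1P = (2, 12)
  2P = (8, 5)
  3P = (4, 12)
  4P = (7, 1)
  5P = (0, 7)
  6P = (1, 10)
  7P = (1, 3)
  8P = (0, 6)
  ... (continuing to 13P)
  13P = O

ord(P) = 13


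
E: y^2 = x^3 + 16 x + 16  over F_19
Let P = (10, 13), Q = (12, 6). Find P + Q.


P != Q, so use the chord formula.
s = (y2 - y1) / (x2 - x1) = (12) / (2) mod 19 = 6
x3 = s^2 - x1 - x2 mod 19 = 6^2 - 10 - 12 = 14
y3 = s (x1 - x3) - y1 mod 19 = 6 * (10 - 14) - 13 = 1

P + Q = (14, 1)


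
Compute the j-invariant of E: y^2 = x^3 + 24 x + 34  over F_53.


Delta = -16(4 a^3 + 27 b^2) mod 53 = 20
-1728 * (4 a)^3 = -1728 * (4*24)^3 mod 53 = 41
j = 41 * 20^(-1) mod 53 = 10

j = 10 (mod 53)


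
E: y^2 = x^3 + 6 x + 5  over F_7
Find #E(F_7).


For each x in F_7, count y with y^2 = x^3 + 6 x + 5 mod 7:
  x = 2: RHS = 4, y in [2, 5]  -> 2 point(s)
  x = 3: RHS = 1, y in [1, 6]  -> 2 point(s)
  x = 4: RHS = 2, y in [3, 4]  -> 2 point(s)
Affine points: 6. Add the point at infinity: total = 7.

#E(F_7) = 7


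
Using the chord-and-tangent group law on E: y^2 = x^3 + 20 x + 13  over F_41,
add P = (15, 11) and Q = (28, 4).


P != Q, so use the chord formula.
s = (y2 - y1) / (x2 - x1) = (34) / (13) mod 41 = 31
x3 = s^2 - x1 - x2 mod 41 = 31^2 - 15 - 28 = 16
y3 = s (x1 - x3) - y1 mod 41 = 31 * (15 - 16) - 11 = 40

P + Q = (16, 40)


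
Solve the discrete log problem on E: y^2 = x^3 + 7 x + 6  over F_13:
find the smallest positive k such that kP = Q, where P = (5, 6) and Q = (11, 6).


Enumerate multiples of P until we hit Q = (11, 6):
  1P = (5, 6)
  2P = (6, 11)
  3P = (1, 1)
  4P = (11, 6)
Match found at i = 4.

k = 4


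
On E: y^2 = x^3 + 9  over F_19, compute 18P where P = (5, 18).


k = 18 = 10010_2 (binary, LSB first: 01001)
Double-and-add from P = (5, 18):
  bit 0 = 0: acc unchanged = O
  bit 1 = 1: acc = O + (14, 6) = (14, 6)
  bit 2 = 0: acc unchanged = (14, 6)
  bit 3 = 0: acc unchanged = (14, 6)
  bit 4 = 1: acc = (14, 6) + (16, 18) = (6, 4)

18P = (6, 4)


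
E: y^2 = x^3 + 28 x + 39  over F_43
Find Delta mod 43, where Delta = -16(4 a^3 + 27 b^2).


4 a^3 + 27 b^2 = 4*28^3 + 27*39^2 = 87808 + 41067 = 128875
Delta = -16 * (128875) = -2062000
Delta mod 43 = 22

Delta = 22 (mod 43)


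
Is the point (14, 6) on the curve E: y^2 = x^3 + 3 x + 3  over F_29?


Check whether y^2 = x^3 + 3 x + 3 (mod 29) for (x, y) = (14, 6).
LHS: y^2 = 6^2 mod 29 = 7
RHS: x^3 + 3 x + 3 = 14^3 + 3*14 + 3 mod 29 = 5
LHS != RHS

No, not on the curve


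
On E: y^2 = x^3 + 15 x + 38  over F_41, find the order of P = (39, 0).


Compute successive multiples of P until we hit O:
  1P = (39, 0)
  2P = O

ord(P) = 2


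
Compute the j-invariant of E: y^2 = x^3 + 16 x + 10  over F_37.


Delta = -16(4 a^3 + 27 b^2) mod 37 = 17
-1728 * (4 a)^3 = -1728 * (4*16)^3 mod 37 = 26
j = 26 * 17^(-1) mod 37 = 32

j = 32 (mod 37)


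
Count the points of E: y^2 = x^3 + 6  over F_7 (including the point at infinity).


For each x in F_7, count y with y^2 = x^3 + 0 x + 6 mod 7:
  x = 1: RHS = 0, y in [0]  -> 1 point(s)
  x = 2: RHS = 0, y in [0]  -> 1 point(s)
  x = 4: RHS = 0, y in [0]  -> 1 point(s)
Affine points: 3. Add the point at infinity: total = 4.

#E(F_7) = 4


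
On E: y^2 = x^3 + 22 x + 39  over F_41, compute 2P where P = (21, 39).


Doubling: s = (3 x1^2 + a) / (2 y1)
s = (3*21^2 + 22) / (2*39) mod 41 = 2
x3 = s^2 - 2 x1 mod 41 = 2^2 - 2*21 = 3
y3 = s (x1 - x3) - y1 mod 41 = 2 * (21 - 3) - 39 = 38

2P = (3, 38)


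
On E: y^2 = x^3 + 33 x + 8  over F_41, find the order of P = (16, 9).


Compute successive multiples of P until we hit O:
  1P = (16, 9)
  2P = (11, 29)
  3P = (30, 6)
  4P = (35, 39)
  5P = (21, 9)
  6P = (4, 32)
  7P = (13, 16)
  8P = (22, 5)
  ... (continuing to 24P)
  24P = O

ord(P) = 24


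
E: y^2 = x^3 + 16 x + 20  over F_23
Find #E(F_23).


For each x in F_23, count y with y^2 = x^3 + 16 x + 20 mod 23:
  x = 3: RHS = 3, y in [7, 16]  -> 2 point(s)
  x = 5: RHS = 18, y in [8, 15]  -> 2 point(s)
  x = 8: RHS = 16, y in [4, 19]  -> 2 point(s)
  x = 11: RHS = 9, y in [3, 20]  -> 2 point(s)
  x = 12: RHS = 8, y in [10, 13]  -> 2 point(s)
  x = 15: RHS = 1, y in [1, 22]  -> 2 point(s)
  x = 16: RHS = 2, y in [5, 18]  -> 2 point(s)
  x = 21: RHS = 3, y in [7, 16]  -> 2 point(s)
  x = 22: RHS = 3, y in [7, 16]  -> 2 point(s)
Affine points: 18. Add the point at infinity: total = 19.

#E(F_23) = 19


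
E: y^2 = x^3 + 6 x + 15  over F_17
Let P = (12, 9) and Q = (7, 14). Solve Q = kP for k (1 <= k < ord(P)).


Enumerate multiples of P until we hit Q = (7, 14):
  1P = (12, 9)
  2P = (9, 13)
  3P = (11, 1)
  4P = (7, 14)
Match found at i = 4.

k = 4


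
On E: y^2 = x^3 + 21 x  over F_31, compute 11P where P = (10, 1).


k = 11 = 1011_2 (binary, LSB first: 1101)
Double-and-add from P = (10, 1):
  bit 0 = 1: acc = O + (10, 1) = (10, 1)
  bit 1 = 1: acc = (10, 1) + (18, 17) = (7, 5)
  bit 2 = 0: acc unchanged = (7, 5)
  bit 3 = 1: acc = (7, 5) + (14, 0) = (20, 22)

11P = (20, 22)


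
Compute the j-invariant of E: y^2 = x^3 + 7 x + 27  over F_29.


Delta = -16(4 a^3 + 27 b^2) mod 29 = 13
-1728 * (4 a)^3 = -1728 * (4*7)^3 mod 29 = 17
j = 17 * 13^(-1) mod 29 = 8

j = 8 (mod 29)


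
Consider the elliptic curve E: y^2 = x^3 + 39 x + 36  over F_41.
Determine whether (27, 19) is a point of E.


Check whether y^2 = x^3 + 39 x + 36 (mod 41) for (x, y) = (27, 19).
LHS: y^2 = 19^2 mod 41 = 33
RHS: x^3 + 39 x + 36 = 27^3 + 39*27 + 36 mod 41 = 26
LHS != RHS

No, not on the curve


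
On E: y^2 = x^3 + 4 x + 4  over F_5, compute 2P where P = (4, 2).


Doubling: s = (3 x1^2 + a) / (2 y1)
s = (3*4^2 + 4) / (2*2) mod 5 = 3
x3 = s^2 - 2 x1 mod 5 = 3^2 - 2*4 = 1
y3 = s (x1 - x3) - y1 mod 5 = 3 * (4 - 1) - 2 = 2

2P = (1, 2)


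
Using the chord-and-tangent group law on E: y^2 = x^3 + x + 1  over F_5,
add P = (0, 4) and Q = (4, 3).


P != Q, so use the chord formula.
s = (y2 - y1) / (x2 - x1) = (4) / (4) mod 5 = 1
x3 = s^2 - x1 - x2 mod 5 = 1^2 - 0 - 4 = 2
y3 = s (x1 - x3) - y1 mod 5 = 1 * (0 - 2) - 4 = 4

P + Q = (2, 4)


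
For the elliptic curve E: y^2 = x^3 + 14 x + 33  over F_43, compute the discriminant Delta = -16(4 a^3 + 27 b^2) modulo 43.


4 a^3 + 27 b^2 = 4*14^3 + 27*33^2 = 10976 + 29403 = 40379
Delta = -16 * (40379) = -646064
Delta mod 43 = 11

Delta = 11 (mod 43)


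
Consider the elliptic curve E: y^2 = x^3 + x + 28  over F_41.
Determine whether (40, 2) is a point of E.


Check whether y^2 = x^3 + 1 x + 28 (mod 41) for (x, y) = (40, 2).
LHS: y^2 = 2^2 mod 41 = 4
RHS: x^3 + 1 x + 28 = 40^3 + 1*40 + 28 mod 41 = 26
LHS != RHS

No, not on the curve


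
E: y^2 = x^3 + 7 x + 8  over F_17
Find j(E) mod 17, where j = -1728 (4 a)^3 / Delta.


Delta = -16(4 a^3 + 27 b^2) mod 17 = 6
-1728 * (4 a)^3 = -1728 * (4*7)^3 mod 17 = 13
j = 13 * 6^(-1) mod 17 = 5

j = 5 (mod 17)


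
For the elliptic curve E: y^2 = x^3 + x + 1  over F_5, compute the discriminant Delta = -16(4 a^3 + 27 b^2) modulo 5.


4 a^3 + 27 b^2 = 4*1^3 + 27*1^2 = 4 + 27 = 31
Delta = -16 * (31) = -496
Delta mod 5 = 4

Delta = 4 (mod 5)


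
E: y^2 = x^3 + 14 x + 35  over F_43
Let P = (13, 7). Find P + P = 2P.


Doubling: s = (3 x1^2 + a) / (2 y1)
s = (3*13^2 + 14) / (2*7) mod 43 = 28
x3 = s^2 - 2 x1 mod 43 = 28^2 - 2*13 = 27
y3 = s (x1 - x3) - y1 mod 43 = 28 * (13 - 27) - 7 = 31

2P = (27, 31)


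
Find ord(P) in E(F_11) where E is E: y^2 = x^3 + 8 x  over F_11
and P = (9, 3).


Compute successive multiples of P until we hit O:
  1P = (9, 3)
  2P = (9, 8)
  3P = O

ord(P) = 3


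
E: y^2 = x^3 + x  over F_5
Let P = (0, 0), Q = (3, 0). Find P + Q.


P != Q, so use the chord formula.
s = (y2 - y1) / (x2 - x1) = (0) / (3) mod 5 = 0
x3 = s^2 - x1 - x2 mod 5 = 0^2 - 0 - 3 = 2
y3 = s (x1 - x3) - y1 mod 5 = 0 * (0 - 2) - 0 = 0

P + Q = (2, 0)


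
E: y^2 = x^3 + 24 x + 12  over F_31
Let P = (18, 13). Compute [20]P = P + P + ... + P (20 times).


k = 20 = 10100_2 (binary, LSB first: 00101)
Double-and-add from P = (18, 13):
  bit 0 = 0: acc unchanged = O
  bit 1 = 0: acc unchanged = O
  bit 2 = 1: acc = O + (24, 11) = (24, 11)
  bit 3 = 0: acc unchanged = (24, 11)
  bit 4 = 1: acc = (24, 11) + (3, 7) = (24, 20)

20P = (24, 20)


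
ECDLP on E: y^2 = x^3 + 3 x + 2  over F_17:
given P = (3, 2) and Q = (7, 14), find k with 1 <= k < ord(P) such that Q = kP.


Enumerate multiples of P until we hit Q = (7, 14):
  1P = (3, 2)
  2P = (12, 7)
  3P = (0, 11)
  4P = (6, 7)
  5P = (7, 14)
Match found at i = 5.

k = 5


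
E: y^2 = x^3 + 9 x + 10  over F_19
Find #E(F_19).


For each x in F_19, count y with y^2 = x^3 + 9 x + 10 mod 19:
  x = 1: RHS = 1, y in [1, 18]  -> 2 point(s)
  x = 2: RHS = 17, y in [6, 13]  -> 2 point(s)
  x = 3: RHS = 7, y in [8, 11]  -> 2 point(s)
  x = 5: RHS = 9, y in [3, 16]  -> 2 point(s)
  x = 7: RHS = 17, y in [6, 13]  -> 2 point(s)
  x = 8: RHS = 5, y in [9, 10]  -> 2 point(s)
  x = 10: RHS = 17, y in [6, 13]  -> 2 point(s)
  x = 13: RHS = 6, y in [5, 14]  -> 2 point(s)
  x = 14: RHS = 11, y in [7, 12]  -> 2 point(s)
  x = 15: RHS = 5, y in [9, 10]  -> 2 point(s)
  x = 18: RHS = 0, y in [0]  -> 1 point(s)
Affine points: 21. Add the point at infinity: total = 22.

#E(F_19) = 22


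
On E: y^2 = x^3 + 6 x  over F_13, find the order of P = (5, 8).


Compute successive multiples of P until we hit O:
  1P = (5, 8)
  2P = (4, 6)
  3P = (8, 12)
  4P = (9, 4)
  5P = (0, 0)
  6P = (9, 9)
  7P = (8, 1)
  8P = (4, 7)
  ... (continuing to 10P)
  10P = O

ord(P) = 10


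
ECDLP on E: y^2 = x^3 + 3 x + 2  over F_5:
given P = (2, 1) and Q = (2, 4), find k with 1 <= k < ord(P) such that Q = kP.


Enumerate multiples of P until we hit Q = (2, 4):
  1P = (2, 1)
  2P = (1, 4)
  3P = (1, 1)
  4P = (2, 4)
Match found at i = 4.

k = 4


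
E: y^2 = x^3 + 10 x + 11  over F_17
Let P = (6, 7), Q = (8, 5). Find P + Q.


P != Q, so use the chord formula.
s = (y2 - y1) / (x2 - x1) = (15) / (2) mod 17 = 16
x3 = s^2 - x1 - x2 mod 17 = 16^2 - 6 - 8 = 4
y3 = s (x1 - x3) - y1 mod 17 = 16 * (6 - 4) - 7 = 8

P + Q = (4, 8)


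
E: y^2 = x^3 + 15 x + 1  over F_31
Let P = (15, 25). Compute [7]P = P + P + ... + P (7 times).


k = 7 = 111_2 (binary, LSB first: 111)
Double-and-add from P = (15, 25):
  bit 0 = 1: acc = O + (15, 25) = (15, 25)
  bit 1 = 1: acc = (15, 25) + (29, 5) = (27, 1)
  bit 2 = 1: acc = (27, 1) + (24, 24) = (25, 25)

7P = (25, 25)


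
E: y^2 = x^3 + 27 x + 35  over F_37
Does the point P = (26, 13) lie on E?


Check whether y^2 = x^3 + 27 x + 35 (mod 37) for (x, y) = (26, 13).
LHS: y^2 = 13^2 mod 37 = 21
RHS: x^3 + 27 x + 35 = 26^3 + 27*26 + 35 mod 37 = 35
LHS != RHS

No, not on the curve


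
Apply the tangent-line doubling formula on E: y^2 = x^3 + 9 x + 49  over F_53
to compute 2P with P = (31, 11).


Doubling: s = (3 x1^2 + a) / (2 y1)
s = (3*31^2 + 9) / (2*11) mod 53 = 11
x3 = s^2 - 2 x1 mod 53 = 11^2 - 2*31 = 6
y3 = s (x1 - x3) - y1 mod 53 = 11 * (31 - 6) - 11 = 52

2P = (6, 52)


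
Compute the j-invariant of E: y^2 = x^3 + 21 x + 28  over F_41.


Delta = -16(4 a^3 + 27 b^2) mod 41 = 5
-1728 * (4 a)^3 = -1728 * (4*21)^3 mod 41 = 34
j = 34 * 5^(-1) mod 41 = 15

j = 15 (mod 41)


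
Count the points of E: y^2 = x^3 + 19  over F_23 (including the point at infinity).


For each x in F_23, count y with y^2 = x^3 + 0 x + 19 mod 23:
  x = 2: RHS = 4, y in [2, 21]  -> 2 point(s)
  x = 3: RHS = 0, y in [0]  -> 1 point(s)
  x = 5: RHS = 6, y in [11, 12]  -> 2 point(s)
  x = 8: RHS = 2, y in [5, 18]  -> 2 point(s)
  x = 9: RHS = 12, y in [9, 14]  -> 2 point(s)
  x = 11: RHS = 16, y in [4, 19]  -> 2 point(s)
  x = 13: RHS = 8, y in [10, 13]  -> 2 point(s)
  x = 14: RHS = 3, y in [7, 16]  -> 2 point(s)
  x = 15: RHS = 13, y in [6, 17]  -> 2 point(s)
  x = 18: RHS = 9, y in [3, 20]  -> 2 point(s)
  x = 19: RHS = 1, y in [1, 22]  -> 2 point(s)
  x = 22: RHS = 18, y in [8, 15]  -> 2 point(s)
Affine points: 23. Add the point at infinity: total = 24.

#E(F_23) = 24


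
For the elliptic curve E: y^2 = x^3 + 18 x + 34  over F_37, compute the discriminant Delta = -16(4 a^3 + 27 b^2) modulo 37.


4 a^3 + 27 b^2 = 4*18^3 + 27*34^2 = 23328 + 31212 = 54540
Delta = -16 * (54540) = -872640
Delta mod 37 = 5

Delta = 5 (mod 37)


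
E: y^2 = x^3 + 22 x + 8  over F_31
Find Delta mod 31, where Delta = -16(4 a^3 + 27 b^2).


4 a^3 + 27 b^2 = 4*22^3 + 27*8^2 = 42592 + 1728 = 44320
Delta = -16 * (44320) = -709120
Delta mod 31 = 5

Delta = 5 (mod 31)


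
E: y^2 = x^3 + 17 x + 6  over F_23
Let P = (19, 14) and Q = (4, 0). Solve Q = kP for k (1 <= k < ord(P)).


Enumerate multiples of P until we hit Q = (4, 0):
  1P = (19, 14)
  2P = (16, 2)
  3P = (4, 0)
Match found at i = 3.

k = 3


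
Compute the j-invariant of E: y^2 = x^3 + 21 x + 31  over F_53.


Delta = -16(4 a^3 + 27 b^2) mod 53 = 45
-1728 * (4 a)^3 = -1728 * (4*21)^3 mod 53 = 52
j = 52 * 45^(-1) mod 53 = 20

j = 20 (mod 53)


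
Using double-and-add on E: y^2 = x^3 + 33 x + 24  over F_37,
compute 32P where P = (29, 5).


k = 32 = 100000_2 (binary, LSB first: 000001)
Double-and-add from P = (29, 5):
  bit 0 = 0: acc unchanged = O
  bit 1 = 0: acc unchanged = O
  bit 2 = 0: acc unchanged = O
  bit 3 = 0: acc unchanged = O
  bit 4 = 0: acc unchanged = O
  bit 5 = 1: acc = O + (32, 17) = (32, 17)

32P = (32, 17)


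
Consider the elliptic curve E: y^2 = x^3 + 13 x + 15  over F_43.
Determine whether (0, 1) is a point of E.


Check whether y^2 = x^3 + 13 x + 15 (mod 43) for (x, y) = (0, 1).
LHS: y^2 = 1^2 mod 43 = 1
RHS: x^3 + 13 x + 15 = 0^3 + 13*0 + 15 mod 43 = 15
LHS != RHS

No, not on the curve


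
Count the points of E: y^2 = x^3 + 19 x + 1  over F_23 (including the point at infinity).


For each x in F_23, count y with y^2 = x^3 + 19 x + 1 mod 23:
  x = 0: RHS = 1, y in [1, 22]  -> 2 point(s)
  x = 2: RHS = 1, y in [1, 22]  -> 2 point(s)
  x = 3: RHS = 16, y in [4, 19]  -> 2 point(s)
  x = 4: RHS = 3, y in [7, 16]  -> 2 point(s)
  x = 6: RHS = 9, y in [3, 20]  -> 2 point(s)
  x = 9: RHS = 4, y in [2, 21]  -> 2 point(s)
  x = 10: RHS = 18, y in [8, 15]  -> 2 point(s)
  x = 11: RHS = 0, y in [0]  -> 1 point(s)
  x = 12: RHS = 2, y in [5, 18]  -> 2 point(s)
  x = 15: RHS = 4, y in [2, 21]  -> 2 point(s)
  x = 16: RHS = 8, y in [10, 13]  -> 2 point(s)
  x = 17: RHS = 16, y in [4, 19]  -> 2 point(s)
  x = 20: RHS = 9, y in [3, 20]  -> 2 point(s)
  x = 21: RHS = 1, y in [1, 22]  -> 2 point(s)
  x = 22: RHS = 4, y in [2, 21]  -> 2 point(s)
Affine points: 29. Add the point at infinity: total = 30.

#E(F_23) = 30


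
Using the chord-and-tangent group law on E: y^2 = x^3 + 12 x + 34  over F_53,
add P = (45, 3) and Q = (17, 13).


P != Q, so use the chord formula.
s = (y2 - y1) / (x2 - x1) = (10) / (25) mod 53 = 11
x3 = s^2 - x1 - x2 mod 53 = 11^2 - 45 - 17 = 6
y3 = s (x1 - x3) - y1 mod 53 = 11 * (45 - 6) - 3 = 2

P + Q = (6, 2)


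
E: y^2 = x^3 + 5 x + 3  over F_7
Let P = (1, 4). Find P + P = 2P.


Doubling: s = (3 x1^2 + a) / (2 y1)
s = (3*1^2 + 5) / (2*4) mod 7 = 1
x3 = s^2 - 2 x1 mod 7 = 1^2 - 2*1 = 6
y3 = s (x1 - x3) - y1 mod 7 = 1 * (1 - 6) - 4 = 5

2P = (6, 5)


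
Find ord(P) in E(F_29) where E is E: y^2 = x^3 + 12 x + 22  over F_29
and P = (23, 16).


Compute successive multiples of P until we hit O:
  1P = (23, 16)
  2P = (17, 21)
  3P = (5, 27)
  4P = (2, 5)
  5P = (0, 14)
  6P = (19, 2)
  7P = (21, 20)
  8P = (18, 3)
  ... (continuing to 31P)
  31P = O

ord(P) = 31


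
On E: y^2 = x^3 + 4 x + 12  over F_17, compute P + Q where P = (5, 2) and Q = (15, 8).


P != Q, so use the chord formula.
s = (y2 - y1) / (x2 - x1) = (6) / (10) mod 17 = 4
x3 = s^2 - x1 - x2 mod 17 = 4^2 - 5 - 15 = 13
y3 = s (x1 - x3) - y1 mod 17 = 4 * (5 - 13) - 2 = 0

P + Q = (13, 0)


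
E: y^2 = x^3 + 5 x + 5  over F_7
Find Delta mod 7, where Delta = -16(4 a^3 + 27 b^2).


4 a^3 + 27 b^2 = 4*5^3 + 27*5^2 = 500 + 675 = 1175
Delta = -16 * (1175) = -18800
Delta mod 7 = 2

Delta = 2 (mod 7)


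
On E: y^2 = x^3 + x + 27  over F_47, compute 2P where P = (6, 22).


Doubling: s = (3 x1^2 + a) / (2 y1)
s = (3*6^2 + 1) / (2*22) mod 47 = 42
x3 = s^2 - 2 x1 mod 47 = 42^2 - 2*6 = 13
y3 = s (x1 - x3) - y1 mod 47 = 42 * (6 - 13) - 22 = 13

2P = (13, 13)


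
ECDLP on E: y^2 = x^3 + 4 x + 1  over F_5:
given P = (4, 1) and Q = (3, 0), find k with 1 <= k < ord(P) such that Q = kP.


Enumerate multiples of P until we hit Q = (3, 0):
  1P = (4, 1)
  2P = (3, 0)
Match found at i = 2.

k = 2


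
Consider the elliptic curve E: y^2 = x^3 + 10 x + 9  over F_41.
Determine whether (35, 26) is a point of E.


Check whether y^2 = x^3 + 10 x + 9 (mod 41) for (x, y) = (35, 26).
LHS: y^2 = 26^2 mod 41 = 20
RHS: x^3 + 10 x + 9 = 35^3 + 10*35 + 9 mod 41 = 20
LHS = RHS

Yes, on the curve


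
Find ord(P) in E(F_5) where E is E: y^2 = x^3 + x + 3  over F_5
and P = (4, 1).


Compute successive multiples of P until we hit O:
  1P = (4, 1)
  2P = (1, 0)
  3P = (4, 4)
  4P = O

ord(P) = 4


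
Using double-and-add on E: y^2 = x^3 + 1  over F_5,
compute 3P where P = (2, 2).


k = 3 = 11_2 (binary, LSB first: 11)
Double-and-add from P = (2, 2):
  bit 0 = 1: acc = O + (2, 2) = (2, 2)
  bit 1 = 1: acc = (2, 2) + (0, 4) = (4, 0)

3P = (4, 0)


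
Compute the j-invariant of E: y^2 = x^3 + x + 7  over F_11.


Delta = -16(4 a^3 + 27 b^2) mod 11 = 9
-1728 * (4 a)^3 = -1728 * (4*1)^3 mod 11 = 2
j = 2 * 9^(-1) mod 11 = 10

j = 10 (mod 11)


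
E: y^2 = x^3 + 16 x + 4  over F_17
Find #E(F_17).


For each x in F_17, count y with y^2 = x^3 + 16 x + 4 mod 17:
  x = 0: RHS = 4, y in [2, 15]  -> 2 point(s)
  x = 1: RHS = 4, y in [2, 15]  -> 2 point(s)
  x = 4: RHS = 13, y in [8, 9]  -> 2 point(s)
  x = 7: RHS = 0, y in [0]  -> 1 point(s)
  x = 8: RHS = 15, y in [7, 10]  -> 2 point(s)
  x = 10: RHS = 8, y in [5, 12]  -> 2 point(s)
  x = 11: RHS = 15, y in [7, 10]  -> 2 point(s)
  x = 15: RHS = 15, y in [7, 10]  -> 2 point(s)
  x = 16: RHS = 4, y in [2, 15]  -> 2 point(s)
Affine points: 17. Add the point at infinity: total = 18.

#E(F_17) = 18


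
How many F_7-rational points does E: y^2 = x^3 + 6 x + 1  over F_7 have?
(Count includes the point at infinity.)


For each x in F_7, count y with y^2 = x^3 + 6 x + 1 mod 7:
  x = 0: RHS = 1, y in [1, 6]  -> 2 point(s)
  x = 1: RHS = 1, y in [1, 6]  -> 2 point(s)
  x = 2: RHS = 0, y in [0]  -> 1 point(s)
  x = 3: RHS = 4, y in [2, 5]  -> 2 point(s)
  x = 5: RHS = 2, y in [3, 4]  -> 2 point(s)
  x = 6: RHS = 1, y in [1, 6]  -> 2 point(s)
Affine points: 11. Add the point at infinity: total = 12.

#E(F_7) = 12


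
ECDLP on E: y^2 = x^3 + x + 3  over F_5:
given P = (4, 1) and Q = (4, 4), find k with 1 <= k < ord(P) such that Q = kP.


Enumerate multiples of P until we hit Q = (4, 4):
  1P = (4, 1)
  2P = (1, 0)
  3P = (4, 4)
Match found at i = 3.

k = 3


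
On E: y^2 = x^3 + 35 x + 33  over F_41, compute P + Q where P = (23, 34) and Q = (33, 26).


P != Q, so use the chord formula.
s = (y2 - y1) / (x2 - x1) = (33) / (10) mod 41 = 32
x3 = s^2 - x1 - x2 mod 41 = 32^2 - 23 - 33 = 25
y3 = s (x1 - x3) - y1 mod 41 = 32 * (23 - 25) - 34 = 25

P + Q = (25, 25)


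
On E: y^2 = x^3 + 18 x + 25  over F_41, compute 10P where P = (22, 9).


k = 10 = 1010_2 (binary, LSB first: 0101)
Double-and-add from P = (22, 9):
  bit 0 = 0: acc unchanged = O
  bit 1 = 1: acc = O + (29, 7) = (29, 7)
  bit 2 = 0: acc unchanged = (29, 7)
  bit 3 = 1: acc = (29, 7) + (6, 29) = (8, 5)

10P = (8, 5)


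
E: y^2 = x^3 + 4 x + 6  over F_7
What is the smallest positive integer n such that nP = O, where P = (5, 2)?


Compute successive multiples of P until we hit O:
  1P = (5, 2)
  2P = (6, 1)
  3P = (4, 4)
  4P = (2, 6)
  5P = (1, 2)
  6P = (1, 5)
  7P = (2, 1)
  8P = (4, 3)
  ... (continuing to 11P)
  11P = O

ord(P) = 11


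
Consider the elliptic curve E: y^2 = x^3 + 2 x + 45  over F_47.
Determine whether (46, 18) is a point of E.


Check whether y^2 = x^3 + 2 x + 45 (mod 47) for (x, y) = (46, 18).
LHS: y^2 = 18^2 mod 47 = 42
RHS: x^3 + 2 x + 45 = 46^3 + 2*46 + 45 mod 47 = 42
LHS = RHS

Yes, on the curve


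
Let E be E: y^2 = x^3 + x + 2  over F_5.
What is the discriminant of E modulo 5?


4 a^3 + 27 b^2 = 4*1^3 + 27*2^2 = 4 + 108 = 112
Delta = -16 * (112) = -1792
Delta mod 5 = 3

Delta = 3 (mod 5)


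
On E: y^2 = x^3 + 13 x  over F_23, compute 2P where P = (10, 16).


Doubling: s = (3 x1^2 + a) / (2 y1)
s = (3*10^2 + 13) / (2*16) mod 23 = 22
x3 = s^2 - 2 x1 mod 23 = 22^2 - 2*10 = 4
y3 = s (x1 - x3) - y1 mod 23 = 22 * (10 - 4) - 16 = 1

2P = (4, 1)


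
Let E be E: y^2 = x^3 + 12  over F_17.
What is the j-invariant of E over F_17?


Delta = -16(4 a^3 + 27 b^2) mod 17 = 12
-1728 * (4 a)^3 = -1728 * (4*0)^3 mod 17 = 0
j = 0 * 12^(-1) mod 17 = 0

j = 0 (mod 17)


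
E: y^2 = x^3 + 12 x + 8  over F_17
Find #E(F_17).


For each x in F_17, count y with y^2 = x^3 + 12 x + 8 mod 17:
  x = 0: RHS = 8, y in [5, 12]  -> 2 point(s)
  x = 1: RHS = 4, y in [2, 15]  -> 2 point(s)
  x = 4: RHS = 1, y in [1, 16]  -> 2 point(s)
  x = 8: RHS = 4, y in [2, 15]  -> 2 point(s)
  x = 11: RHS = 9, y in [3, 14]  -> 2 point(s)
  x = 13: RHS = 15, y in [7, 10]  -> 2 point(s)
  x = 14: RHS = 13, y in [8, 9]  -> 2 point(s)
Affine points: 14. Add the point at infinity: total = 15.

#E(F_17) = 15


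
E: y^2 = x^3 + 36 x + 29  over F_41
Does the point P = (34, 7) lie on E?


Check whether y^2 = x^3 + 36 x + 29 (mod 41) for (x, y) = (34, 7).
LHS: y^2 = 7^2 mod 41 = 8
RHS: x^3 + 36 x + 29 = 34^3 + 36*34 + 29 mod 41 = 8
LHS = RHS

Yes, on the curve


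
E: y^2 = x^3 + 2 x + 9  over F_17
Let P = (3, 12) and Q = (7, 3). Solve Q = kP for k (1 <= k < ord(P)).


Enumerate multiples of P until we hit Q = (7, 3):
  1P = (3, 12)
  2P = (7, 3)
Match found at i = 2.

k = 2


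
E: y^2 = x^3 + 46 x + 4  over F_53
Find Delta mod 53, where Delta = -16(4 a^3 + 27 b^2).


4 a^3 + 27 b^2 = 4*46^3 + 27*4^2 = 389344 + 432 = 389776
Delta = -16 * (389776) = -6236416
Delta mod 53 = 41

Delta = 41 (mod 53)


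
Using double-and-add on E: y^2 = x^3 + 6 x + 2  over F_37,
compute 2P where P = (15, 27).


k = 2 = 10_2 (binary, LSB first: 01)
Double-and-add from P = (15, 27):
  bit 0 = 0: acc unchanged = O
  bit 1 = 1: acc = O + (33, 5) = (33, 5)

2P = (33, 5)


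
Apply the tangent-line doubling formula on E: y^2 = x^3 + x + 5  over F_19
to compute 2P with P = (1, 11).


Doubling: s = (3 x1^2 + a) / (2 y1)
s = (3*1^2 + 1) / (2*11) mod 19 = 14
x3 = s^2 - 2 x1 mod 19 = 14^2 - 2*1 = 4
y3 = s (x1 - x3) - y1 mod 19 = 14 * (1 - 4) - 11 = 4

2P = (4, 4)


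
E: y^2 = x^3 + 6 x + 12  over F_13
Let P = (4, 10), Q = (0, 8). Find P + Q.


P != Q, so use the chord formula.
s = (y2 - y1) / (x2 - x1) = (11) / (9) mod 13 = 7
x3 = s^2 - x1 - x2 mod 13 = 7^2 - 4 - 0 = 6
y3 = s (x1 - x3) - y1 mod 13 = 7 * (4 - 6) - 10 = 2

P + Q = (6, 2)


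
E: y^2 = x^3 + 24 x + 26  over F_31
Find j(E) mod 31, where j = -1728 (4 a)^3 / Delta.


Delta = -16(4 a^3 + 27 b^2) mod 31 = 23
-1728 * (4 a)^3 = -1728 * (4*24)^3 mod 31 = 30
j = 30 * 23^(-1) mod 31 = 4

j = 4 (mod 31)


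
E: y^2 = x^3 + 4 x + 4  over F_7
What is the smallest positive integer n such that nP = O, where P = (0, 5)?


Compute successive multiples of P until we hit O:
  1P = (0, 5)
  2P = (1, 3)
  3P = (3, 1)
  4P = (5, 4)
  5P = (4, 0)
  6P = (5, 3)
  7P = (3, 6)
  8P = (1, 4)
  ... (continuing to 10P)
  10P = O

ord(P) = 10


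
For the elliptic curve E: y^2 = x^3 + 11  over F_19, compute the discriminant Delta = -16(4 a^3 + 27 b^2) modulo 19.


4 a^3 + 27 b^2 = 4*0^3 + 27*11^2 = 0 + 3267 = 3267
Delta = -16 * (3267) = -52272
Delta mod 19 = 16

Delta = 16 (mod 19)


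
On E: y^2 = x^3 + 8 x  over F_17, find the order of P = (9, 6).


Compute successive multiples of P until we hit O:
  1P = (9, 6)
  2P = (1, 14)
  3P = (8, 10)
  4P = (16, 5)
  5P = (0, 0)
  6P = (16, 12)
  7P = (8, 7)
  8P = (1, 3)
  ... (continuing to 10P)
  10P = O

ord(P) = 10


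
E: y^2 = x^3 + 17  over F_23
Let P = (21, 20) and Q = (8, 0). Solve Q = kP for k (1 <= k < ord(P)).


Enumerate multiples of P until we hit Q = (8, 0):
  1P = (21, 20)
  2P = (8, 0)
Match found at i = 2.

k = 2


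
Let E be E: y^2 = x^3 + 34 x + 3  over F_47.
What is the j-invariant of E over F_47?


Delta = -16(4 a^3 + 27 b^2) mod 47 = 44
-1728 * (4 a)^3 = -1728 * (4*34)^3 mod 47 = 35
j = 35 * 44^(-1) mod 47 = 4

j = 4 (mod 47)


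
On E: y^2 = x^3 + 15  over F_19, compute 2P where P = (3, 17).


Doubling: s = (3 x1^2 + a) / (2 y1)
s = (3*3^2 + 0) / (2*17) mod 19 = 17
x3 = s^2 - 2 x1 mod 19 = 17^2 - 2*3 = 17
y3 = s (x1 - x3) - y1 mod 19 = 17 * (3 - 17) - 17 = 11

2P = (17, 11)


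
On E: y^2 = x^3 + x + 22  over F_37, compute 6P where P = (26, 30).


k = 6 = 110_2 (binary, LSB first: 011)
Double-and-add from P = (26, 30):
  bit 0 = 0: acc unchanged = O
  bit 1 = 1: acc = O + (32, 15) = (32, 15)
  bit 2 = 1: acc = (32, 15) + (35, 7) = (10, 25)

6P = (10, 25)


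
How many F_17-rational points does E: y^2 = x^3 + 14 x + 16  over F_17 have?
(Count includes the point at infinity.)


For each x in F_17, count y with y^2 = x^3 + 14 x + 16 mod 17:
  x = 0: RHS = 16, y in [4, 13]  -> 2 point(s)
  x = 2: RHS = 1, y in [1, 16]  -> 2 point(s)
  x = 3: RHS = 0, y in [0]  -> 1 point(s)
  x = 4: RHS = 0, y in [0]  -> 1 point(s)
  x = 7: RHS = 15, y in [7, 10]  -> 2 point(s)
  x = 9: RHS = 4, y in [2, 15]  -> 2 point(s)
  x = 10: RHS = 0, y in [0]  -> 1 point(s)
  x = 12: RHS = 8, y in [5, 12]  -> 2 point(s)
  x = 13: RHS = 15, y in [7, 10]  -> 2 point(s)
  x = 14: RHS = 15, y in [7, 10]  -> 2 point(s)
  x = 16: RHS = 1, y in [1, 16]  -> 2 point(s)
Affine points: 19. Add the point at infinity: total = 20.

#E(F_17) = 20


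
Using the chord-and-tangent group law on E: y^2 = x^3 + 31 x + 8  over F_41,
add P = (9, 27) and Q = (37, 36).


P != Q, so use the chord formula.
s = (y2 - y1) / (x2 - x1) = (9) / (28) mod 41 = 34
x3 = s^2 - x1 - x2 mod 41 = 34^2 - 9 - 37 = 3
y3 = s (x1 - x3) - y1 mod 41 = 34 * (9 - 3) - 27 = 13

P + Q = (3, 13)


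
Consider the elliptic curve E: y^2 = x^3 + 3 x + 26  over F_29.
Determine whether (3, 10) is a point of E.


Check whether y^2 = x^3 + 3 x + 26 (mod 29) for (x, y) = (3, 10).
LHS: y^2 = 10^2 mod 29 = 13
RHS: x^3 + 3 x + 26 = 3^3 + 3*3 + 26 mod 29 = 4
LHS != RHS

No, not on the curve


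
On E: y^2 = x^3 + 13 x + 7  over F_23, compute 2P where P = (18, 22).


Doubling: s = (3 x1^2 + a) / (2 y1)
s = (3*18^2 + 13) / (2*22) mod 23 = 2
x3 = s^2 - 2 x1 mod 23 = 2^2 - 2*18 = 14
y3 = s (x1 - x3) - y1 mod 23 = 2 * (18 - 14) - 22 = 9

2P = (14, 9)


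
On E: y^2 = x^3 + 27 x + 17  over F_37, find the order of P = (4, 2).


Compute successive multiples of P until we hit O:
  1P = (4, 2)
  2P = (36, 27)
  3P = (22, 14)
  4P = (32, 4)
  5P = (28, 28)
  6P = (9, 8)
  7P = (21, 22)
  8P = (13, 7)
  ... (continuing to 17P)
  17P = O

ord(P) = 17


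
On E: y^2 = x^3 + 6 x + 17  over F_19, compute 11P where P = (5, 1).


k = 11 = 1011_2 (binary, LSB first: 1101)
Double-and-add from P = (5, 1):
  bit 0 = 1: acc = O + (5, 1) = (5, 1)
  bit 1 = 1: acc = (5, 1) + (1, 9) = (17, 4)
  bit 2 = 0: acc unchanged = (17, 4)
  bit 3 = 1: acc = (17, 4) + (0, 6) = (3, 10)

11P = (3, 10)


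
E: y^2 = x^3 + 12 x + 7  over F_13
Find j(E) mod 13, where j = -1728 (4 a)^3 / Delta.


Delta = -16(4 a^3 + 27 b^2) mod 13 = 8
-1728 * (4 a)^3 = -1728 * (4*12)^3 mod 13 = 1
j = 1 * 8^(-1) mod 13 = 5

j = 5 (mod 13)


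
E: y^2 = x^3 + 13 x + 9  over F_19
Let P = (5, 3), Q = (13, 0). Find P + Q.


P != Q, so use the chord formula.
s = (y2 - y1) / (x2 - x1) = (16) / (8) mod 19 = 2
x3 = s^2 - x1 - x2 mod 19 = 2^2 - 5 - 13 = 5
y3 = s (x1 - x3) - y1 mod 19 = 2 * (5 - 5) - 3 = 16

P + Q = (5, 16)


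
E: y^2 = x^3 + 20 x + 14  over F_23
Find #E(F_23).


For each x in F_23, count y with y^2 = x^3 + 20 x + 14 mod 23:
  x = 1: RHS = 12, y in [9, 14]  -> 2 point(s)
  x = 2: RHS = 16, y in [4, 19]  -> 2 point(s)
  x = 3: RHS = 9, y in [3, 20]  -> 2 point(s)
  x = 5: RHS = 9, y in [3, 20]  -> 2 point(s)
  x = 9: RHS = 3, y in [7, 16]  -> 2 point(s)
  x = 10: RHS = 18, y in [8, 15]  -> 2 point(s)
  x = 11: RHS = 1, y in [1, 22]  -> 2 point(s)
  x = 12: RHS = 4, y in [2, 21]  -> 2 point(s)
  x = 14: RHS = 2, y in [5, 18]  -> 2 point(s)
  x = 15: RHS = 9, y in [3, 20]  -> 2 point(s)
  x = 17: RHS = 0, y in [0]  -> 1 point(s)
  x = 19: RHS = 8, y in [10, 13]  -> 2 point(s)
  x = 21: RHS = 12, y in [9, 14]  -> 2 point(s)
  x = 22: RHS = 16, y in [4, 19]  -> 2 point(s)
Affine points: 27. Add the point at infinity: total = 28.

#E(F_23) = 28


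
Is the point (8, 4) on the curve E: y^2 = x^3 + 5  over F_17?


Check whether y^2 = x^3 + 0 x + 5 (mod 17) for (x, y) = (8, 4).
LHS: y^2 = 4^2 mod 17 = 16
RHS: x^3 + 0 x + 5 = 8^3 + 0*8 + 5 mod 17 = 7
LHS != RHS

No, not on the curve


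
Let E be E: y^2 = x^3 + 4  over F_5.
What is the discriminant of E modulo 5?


4 a^3 + 27 b^2 = 4*0^3 + 27*4^2 = 0 + 432 = 432
Delta = -16 * (432) = -6912
Delta mod 5 = 3

Delta = 3 (mod 5)


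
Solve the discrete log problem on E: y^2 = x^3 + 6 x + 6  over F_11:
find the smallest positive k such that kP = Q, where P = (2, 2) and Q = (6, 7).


Enumerate multiples of P until we hit Q = (6, 7):
  1P = (2, 2)
  2P = (8, 4)
  3P = (6, 4)
  4P = (6, 7)
Match found at i = 4.

k = 4


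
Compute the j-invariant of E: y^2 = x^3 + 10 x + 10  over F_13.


Delta = -16(4 a^3 + 27 b^2) mod 13 = 11
-1728 * (4 a)^3 = -1728 * (4*10)^3 mod 13 = 1
j = 1 * 11^(-1) mod 13 = 6

j = 6 (mod 13)


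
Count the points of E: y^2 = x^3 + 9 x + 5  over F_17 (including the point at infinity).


For each x in F_17, count y with y^2 = x^3 + 9 x + 5 mod 17:
  x = 1: RHS = 15, y in [7, 10]  -> 2 point(s)
  x = 3: RHS = 8, y in [5, 12]  -> 2 point(s)
  x = 9: RHS = 16, y in [4, 13]  -> 2 point(s)
  x = 14: RHS = 2, y in [6, 11]  -> 2 point(s)
  x = 15: RHS = 13, y in [8, 9]  -> 2 point(s)
Affine points: 10. Add the point at infinity: total = 11.

#E(F_17) = 11


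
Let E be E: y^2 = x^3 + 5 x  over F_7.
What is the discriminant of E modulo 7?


4 a^3 + 27 b^2 = 4*5^3 + 27*0^2 = 500 + 0 = 500
Delta = -16 * (500) = -8000
Delta mod 7 = 1

Delta = 1 (mod 7)


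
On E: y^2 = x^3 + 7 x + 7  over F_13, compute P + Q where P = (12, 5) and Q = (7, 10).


P != Q, so use the chord formula.
s = (y2 - y1) / (x2 - x1) = (5) / (8) mod 13 = 12
x3 = s^2 - x1 - x2 mod 13 = 12^2 - 12 - 7 = 8
y3 = s (x1 - x3) - y1 mod 13 = 12 * (12 - 8) - 5 = 4

P + Q = (8, 4)


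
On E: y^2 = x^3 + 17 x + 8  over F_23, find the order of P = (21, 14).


Compute successive multiples of P until we hit O:
  1P = (21, 14)
  2P = (22, 17)
  3P = (12, 13)
  4P = (15, 2)
  5P = (14, 0)
  6P = (15, 21)
  7P = (12, 10)
  8P = (22, 6)
  ... (continuing to 10P)
  10P = O

ord(P) = 10


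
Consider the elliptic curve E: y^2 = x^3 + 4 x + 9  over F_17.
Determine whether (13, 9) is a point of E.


Check whether y^2 = x^3 + 4 x + 9 (mod 17) for (x, y) = (13, 9).
LHS: y^2 = 9^2 mod 17 = 13
RHS: x^3 + 4 x + 9 = 13^3 + 4*13 + 9 mod 17 = 14
LHS != RHS

No, not on the curve


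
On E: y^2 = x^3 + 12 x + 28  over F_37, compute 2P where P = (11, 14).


Doubling: s = (3 x1^2 + a) / (2 y1)
s = (3*11^2 + 12) / (2*14) mod 37 = 20
x3 = s^2 - 2 x1 mod 37 = 20^2 - 2*11 = 8
y3 = s (x1 - x3) - y1 mod 37 = 20 * (11 - 8) - 14 = 9

2P = (8, 9)


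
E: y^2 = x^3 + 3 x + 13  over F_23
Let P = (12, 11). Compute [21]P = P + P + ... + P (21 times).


k = 21 = 10101_2 (binary, LSB first: 10101)
Double-and-add from P = (12, 11):
  bit 0 = 1: acc = O + (12, 11) = (12, 11)
  bit 1 = 0: acc unchanged = (12, 11)
  bit 2 = 1: acc = (12, 11) + (0, 6) = (19, 11)
  bit 3 = 0: acc unchanged = (19, 11)
  bit 4 = 1: acc = (19, 11) + (10, 10) = (19, 12)

21P = (19, 12)


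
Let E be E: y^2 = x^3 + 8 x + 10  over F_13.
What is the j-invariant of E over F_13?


Delta = -16(4 a^3 + 27 b^2) mod 13 = 4
-1728 * (4 a)^3 = -1728 * (4*8)^3 mod 13 = 8
j = 8 * 4^(-1) mod 13 = 2

j = 2 (mod 13)


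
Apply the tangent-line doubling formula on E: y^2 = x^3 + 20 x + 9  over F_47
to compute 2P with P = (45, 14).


Doubling: s = (3 x1^2 + a) / (2 y1)
s = (3*45^2 + 20) / (2*14) mod 47 = 28
x3 = s^2 - 2 x1 mod 47 = 28^2 - 2*45 = 36
y3 = s (x1 - x3) - y1 mod 47 = 28 * (45 - 36) - 14 = 3

2P = (36, 3)


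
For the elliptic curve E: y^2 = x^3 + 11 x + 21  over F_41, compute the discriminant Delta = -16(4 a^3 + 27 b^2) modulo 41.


4 a^3 + 27 b^2 = 4*11^3 + 27*21^2 = 5324 + 11907 = 17231
Delta = -16 * (17231) = -275696
Delta mod 41 = 29

Delta = 29 (mod 41)


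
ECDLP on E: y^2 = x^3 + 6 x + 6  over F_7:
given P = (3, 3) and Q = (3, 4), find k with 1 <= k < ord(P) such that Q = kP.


Enumerate multiples of P until we hit Q = (3, 4):
  1P = (3, 3)
  2P = (5, 0)
  3P = (3, 4)
Match found at i = 3.

k = 3


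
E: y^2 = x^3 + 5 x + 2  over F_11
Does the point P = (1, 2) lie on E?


Check whether y^2 = x^3 + 5 x + 2 (mod 11) for (x, y) = (1, 2).
LHS: y^2 = 2^2 mod 11 = 4
RHS: x^3 + 5 x + 2 = 1^3 + 5*1 + 2 mod 11 = 8
LHS != RHS

No, not on the curve


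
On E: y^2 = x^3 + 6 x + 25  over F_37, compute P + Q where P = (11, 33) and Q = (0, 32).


P != Q, so use the chord formula.
s = (y2 - y1) / (x2 - x1) = (36) / (26) mod 37 = 27
x3 = s^2 - x1 - x2 mod 37 = 27^2 - 11 - 0 = 15
y3 = s (x1 - x3) - y1 mod 37 = 27 * (11 - 15) - 33 = 7

P + Q = (15, 7)


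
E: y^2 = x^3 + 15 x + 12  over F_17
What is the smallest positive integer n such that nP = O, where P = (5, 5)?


Compute successive multiples of P until we hit O:
  1P = (5, 5)
  2P = (3, 13)
  3P = (8, 7)
  4P = (12, 13)
  5P = (2, 13)
  6P = (2, 4)
  7P = (12, 4)
  8P = (8, 10)
  ... (continuing to 11P)
  11P = O

ord(P) = 11


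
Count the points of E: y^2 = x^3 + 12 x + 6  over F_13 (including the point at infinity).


For each x in F_13, count y with y^2 = x^3 + 12 x + 6 mod 13:
  x = 2: RHS = 12, y in [5, 8]  -> 2 point(s)
  x = 3: RHS = 4, y in [2, 11]  -> 2 point(s)
  x = 4: RHS = 1, y in [1, 12]  -> 2 point(s)
  x = 5: RHS = 9, y in [3, 10]  -> 2 point(s)
  x = 7: RHS = 4, y in [2, 11]  -> 2 point(s)
  x = 8: RHS = 3, y in [4, 9]  -> 2 point(s)
  x = 11: RHS = 0, y in [0]  -> 1 point(s)
Affine points: 13. Add the point at infinity: total = 14.

#E(F_13) = 14


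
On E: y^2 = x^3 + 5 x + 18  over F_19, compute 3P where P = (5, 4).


k = 3 = 11_2 (binary, LSB first: 11)
Double-and-add from P = (5, 4):
  bit 0 = 1: acc = O + (5, 4) = (5, 4)
  bit 1 = 1: acc = (5, 4) + (14, 1) = (17, 0)

3P = (17, 0)


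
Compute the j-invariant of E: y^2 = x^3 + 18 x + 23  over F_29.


Delta = -16(4 a^3 + 27 b^2) mod 29 = 3
-1728 * (4 a)^3 = -1728 * (4*18)^3 mod 29 = 13
j = 13 * 3^(-1) mod 29 = 14

j = 14 (mod 29)


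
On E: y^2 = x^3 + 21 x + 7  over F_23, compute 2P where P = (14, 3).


k = 2 = 10_2 (binary, LSB first: 01)
Double-and-add from P = (14, 3):
  bit 0 = 0: acc unchanged = O
  bit 1 = 1: acc = O + (22, 13) = (22, 13)

2P = (22, 13)


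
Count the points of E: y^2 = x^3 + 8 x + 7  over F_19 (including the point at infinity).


For each x in F_19, count y with y^2 = x^3 + 8 x + 7 mod 19:
  x = 0: RHS = 7, y in [8, 11]  -> 2 point(s)
  x = 1: RHS = 16, y in [4, 15]  -> 2 point(s)
  x = 3: RHS = 1, y in [1, 18]  -> 2 point(s)
  x = 5: RHS = 1, y in [1, 18]  -> 2 point(s)
  x = 6: RHS = 5, y in [9, 10]  -> 2 point(s)
  x = 7: RHS = 7, y in [8, 11]  -> 2 point(s)
  x = 10: RHS = 4, y in [2, 17]  -> 2 point(s)
  x = 11: RHS = 1, y in [1, 18]  -> 2 point(s)
  x = 12: RHS = 7, y in [8, 11]  -> 2 point(s)
  x = 13: RHS = 9, y in [3, 16]  -> 2 point(s)
  x = 15: RHS = 6, y in [5, 14]  -> 2 point(s)
  x = 18: RHS = 17, y in [6, 13]  -> 2 point(s)
Affine points: 24. Add the point at infinity: total = 25.

#E(F_19) = 25


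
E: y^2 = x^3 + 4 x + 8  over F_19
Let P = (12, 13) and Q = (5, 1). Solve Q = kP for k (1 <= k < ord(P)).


Enumerate multiples of P until we hit Q = (5, 1):
  1P = (12, 13)
  2P = (2, 10)
  3P = (3, 3)
  4P = (5, 18)
  5P = (6, 18)
  6P = (17, 7)
  7P = (15, 2)
  8P = (16, 8)
  9P = (8, 1)
  10P = (8, 18)
  11P = (16, 11)
  12P = (15, 17)
  13P = (17, 12)
  14P = (6, 1)
  15P = (5, 1)
Match found at i = 15.

k = 15
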